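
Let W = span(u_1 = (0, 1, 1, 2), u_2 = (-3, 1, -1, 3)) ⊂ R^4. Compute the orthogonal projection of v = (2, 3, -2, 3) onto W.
proj_W(v) = (-3/14, 7/6, 43/42, 101/42)

Set up U = [u_1 | ... | u_2] ∈ R^(4×2). The projector onto W = col(U) is P = U (U^T U)^(-1) U^T.
Compute U^T U =
  [6, 6]
  [6, 20],
and U^T v = (7, 8).
Solve U^T U · c = U^T v for the coefficients: c = (23/21, 1/14). The projection is proj_W(v) = U c.
Check: (v - proj_W(v)) · u_1 = 0  (should be 0).
Check: (v - proj_W(v)) · u_2 = 0  (should be 0).
Result: proj_W(v) = (-3/14, 7/6, 43/42, 101/42).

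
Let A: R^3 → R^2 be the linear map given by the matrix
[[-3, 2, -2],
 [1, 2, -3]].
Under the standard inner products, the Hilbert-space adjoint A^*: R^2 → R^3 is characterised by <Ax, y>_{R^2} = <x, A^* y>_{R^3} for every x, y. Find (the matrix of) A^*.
A^* = A^T =
[[-3, 1],
 [2, 2],
 [-2, -3]]

For real matrices with standard dot products, the defining identity <Ax, y> = <x, A^* y> gives (Ax)^T y = x^T (A^*) y, i.e. x^T A^T y = x^T (A^*) y. Since this holds for all x, y, we must have A^* = A^T. Therefore
A^* =
[[-3, 1],
 [2, 2],
 [-2, -3]].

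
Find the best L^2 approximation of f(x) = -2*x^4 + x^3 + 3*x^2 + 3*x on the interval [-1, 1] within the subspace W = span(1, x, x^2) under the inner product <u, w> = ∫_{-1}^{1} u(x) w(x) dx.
g(x) = 9*x^2/7 + 18*x/5 + 6/35

The best approximation g ∈ W is the orthogonal projection of f onto W. Writing g = a_0 + a_1 x + a_2 x^2, the coefficients solve the normal equations G · a = b where
  G_{ij} = <φ_i, φ_j> and b_i = <f, φ_i>, with φ_0 = 1, φ_1 = x, φ_2 = x^2.
G =
  [2, 0, 2/3]
  [0, 2/3, 0]
  [2/3, 0, 2/5],
b = (6/5, 12/5, 22/35).
Solving gives a_0 = 6/35, a_1 = 18/5, a_2 = 9/7, so
  g(x) = 9*x^2/7 + 18*x/5 + 6/35.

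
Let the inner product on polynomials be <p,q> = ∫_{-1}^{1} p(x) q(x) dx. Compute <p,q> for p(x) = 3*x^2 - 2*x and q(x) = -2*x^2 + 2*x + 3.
<p,q> = 14/15

Expand the product: p(x)·q(x) = -6*x^4 + 10*x^3 + 5*x^2 - 6*x.
∫_{-1}^{1} of each monomial x^k gives [2/(k+1) if k even, 0 if k odd]. Integrating term-by-term (or equivalently evaluating the antiderivative F(x) = -6*x^5/5 + 5*x^4/2 + 5*x^3/3 - 3*x^2 at the endpoints):
  F(1) − F(−1) = -1/30 − (-29/30) = 14/15.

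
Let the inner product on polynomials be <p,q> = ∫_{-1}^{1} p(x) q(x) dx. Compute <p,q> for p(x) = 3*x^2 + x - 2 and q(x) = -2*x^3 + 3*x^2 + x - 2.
<p,q> = 52/15

Expand the product: p(x)·q(x) = -6*x^5 + 7*x^4 + 10*x^3 - 11*x^2 - 4*x + 4.
∫_{-1}^{1} of each monomial x^k gives [2/(k+1) if k even, 0 if k odd]. Integrating term-by-term (or equivalently evaluating the antiderivative F(x) = -x^6 + 7*x^5/5 + 5*x^4/2 - 11*x^3/3 - 2*x^2 + 4*x at the endpoints):
  F(1) − F(−1) = 37/30 − (-67/30) = 52/15.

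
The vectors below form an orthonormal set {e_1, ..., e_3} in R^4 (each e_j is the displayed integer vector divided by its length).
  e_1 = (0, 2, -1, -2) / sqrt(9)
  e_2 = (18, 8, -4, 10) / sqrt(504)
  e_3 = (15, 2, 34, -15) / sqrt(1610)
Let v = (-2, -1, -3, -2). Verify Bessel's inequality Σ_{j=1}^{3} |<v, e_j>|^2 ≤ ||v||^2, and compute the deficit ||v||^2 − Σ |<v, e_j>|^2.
Σ |<v, e_j>|^2 = 1709/115; ||v||^2 = 18; deficit = 361/115

Write each e_j = u_j / sqrt(<u_j, u_j>) where u_j is the displayed integer vector. Then <v, e_j> = <v, u_j> / sqrt(<u_j, u_j>), so |<v, e_j>|^2 = <v, u_j>^2 / <u_j, u_j>.
Coefficients: <v, e_1> = 5/sqrt(9), <v, e_2> = -52/sqrt(504), <v, e_3> = -104/sqrt(1610).
Square and sum: Σ |<v, e_j>|^2 = 1709/115.
Compute ||v||^2 = v·v = 18.
Deficit = 18 − 1709/115 = 361/115 ≥ 0, confirming Bessel's inequality. (The deficit equals ||v − Σ <v,e_j> e_j||^2, the squared distance from v to span{e_j}.)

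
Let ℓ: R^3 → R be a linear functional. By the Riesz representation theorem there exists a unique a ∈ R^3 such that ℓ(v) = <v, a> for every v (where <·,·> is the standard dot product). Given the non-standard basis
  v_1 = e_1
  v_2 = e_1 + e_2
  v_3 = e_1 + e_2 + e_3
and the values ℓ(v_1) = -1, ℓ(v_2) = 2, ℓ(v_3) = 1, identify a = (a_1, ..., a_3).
a = (-1, 3, -1)

Write a = (a_1, ..., a_3) in the standard basis. For each basis vector v_i, ℓ(v_i) = <v_i, a> is a linear equation in the a_j's. Collect the n equations into a matrix system V a = ℓ, where row i of V is v_i (expressed in the standard basis). Since V is invertible (lower-triangular with 1s on the diagonal, up to permutation), solve by back-substitution:
  V =
[[1, 0, 0],
 [1, 1, 0],
 [1, 1, 1]]
  V a = (-1, 2, 1)
Solving gives a = (-1, 3, -1).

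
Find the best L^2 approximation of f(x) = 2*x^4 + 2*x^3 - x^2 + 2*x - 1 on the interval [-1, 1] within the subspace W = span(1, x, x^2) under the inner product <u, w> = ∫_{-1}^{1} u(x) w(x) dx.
g(x) = 5*x^2/7 + 16*x/5 - 41/35

The best approximation g ∈ W is the orthogonal projection of f onto W. Writing g = a_0 + a_1 x + a_2 x^2, the coefficients solve the normal equations G · a = b where
  G_{ij} = <φ_i, φ_j> and b_i = <f, φ_i>, with φ_0 = 1, φ_1 = x, φ_2 = x^2.
G =
  [2, 0, 2/3]
  [0, 2/3, 0]
  [2/3, 0, 2/5],
b = (-28/15, 32/15, -52/105).
Solving gives a_0 = -41/35, a_1 = 16/5, a_2 = 5/7, so
  g(x) = 5*x^2/7 + 16*x/5 - 41/35.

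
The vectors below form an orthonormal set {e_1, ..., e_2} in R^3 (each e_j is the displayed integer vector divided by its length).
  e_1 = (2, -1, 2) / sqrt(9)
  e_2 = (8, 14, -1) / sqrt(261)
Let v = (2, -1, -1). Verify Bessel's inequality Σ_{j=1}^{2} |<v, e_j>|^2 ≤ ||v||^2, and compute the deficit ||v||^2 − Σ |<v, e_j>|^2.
Σ |<v, e_j>|^2 = 30/29; ||v||^2 = 6; deficit = 144/29

Write each e_j = u_j / sqrt(<u_j, u_j>) where u_j is the displayed integer vector. Then <v, e_j> = <v, u_j> / sqrt(<u_j, u_j>), so |<v, e_j>|^2 = <v, u_j>^2 / <u_j, u_j>.
Coefficients: <v, e_1> = 3/sqrt(9), <v, e_2> = 3/sqrt(261).
Square and sum: Σ |<v, e_j>|^2 = 30/29.
Compute ||v||^2 = v·v = 6.
Deficit = 6 − 30/29 = 144/29 ≥ 0, confirming Bessel's inequality. (The deficit equals ||v − Σ <v,e_j> e_j||^2, the squared distance from v to span{e_j}.)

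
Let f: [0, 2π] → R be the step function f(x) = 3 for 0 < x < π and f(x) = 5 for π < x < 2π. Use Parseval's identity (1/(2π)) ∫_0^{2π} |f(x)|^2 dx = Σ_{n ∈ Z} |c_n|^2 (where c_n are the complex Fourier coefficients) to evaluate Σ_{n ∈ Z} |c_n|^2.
Σ |c_n|^2 = 17

Parseval equates the L^2 energy of f (normalised by 1/(2π)) with the ℓ^2 sum of its Fourier coefficients: (1/(2π)) ∫_0^{2π} |f|^2 = Σ |c_n|^2.
Compute the left side: (1/(2π)) [∫_0^π 3^2 dx + ∫_π^{2π} 5^2 dx] = (1/(2π)) · (9π + 25π) = (9 + 25)/2 = 17.
So Σ_{n ∈ Z} |c_n|^2 = 17.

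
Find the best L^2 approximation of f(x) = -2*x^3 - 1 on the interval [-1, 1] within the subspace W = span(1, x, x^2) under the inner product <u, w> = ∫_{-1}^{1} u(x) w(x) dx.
g(x) = -6*x/5 - 1

The best approximation g ∈ W is the orthogonal projection of f onto W. Writing g = a_0 + a_1 x + a_2 x^2, the coefficients solve the normal equations G · a = b where
  G_{ij} = <φ_i, φ_j> and b_i = <f, φ_i>, with φ_0 = 1, φ_1 = x, φ_2 = x^2.
G =
  [2, 0, 2/3]
  [0, 2/3, 0]
  [2/3, 0, 2/5],
b = (-2, -4/5, -2/3).
Solving gives a_0 = -1, a_1 = -6/5, a_2 = 0, so
  g(x) = -6*x/5 - 1.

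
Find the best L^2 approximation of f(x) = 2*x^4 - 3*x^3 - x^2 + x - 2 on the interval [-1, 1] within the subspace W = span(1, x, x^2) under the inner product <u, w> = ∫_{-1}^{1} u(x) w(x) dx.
g(x) = 5*x^2/7 - 4*x/5 - 76/35

The best approximation g ∈ W is the orthogonal projection of f onto W. Writing g = a_0 + a_1 x + a_2 x^2, the coefficients solve the normal equations G · a = b where
  G_{ij} = <φ_i, φ_j> and b_i = <f, φ_i>, with φ_0 = 1, φ_1 = x, φ_2 = x^2.
G =
  [2, 0, 2/3]
  [0, 2/3, 0]
  [2/3, 0, 2/5],
b = (-58/15, -8/15, -122/105).
Solving gives a_0 = -76/35, a_1 = -4/5, a_2 = 5/7, so
  g(x) = 5*x^2/7 - 4*x/5 - 76/35.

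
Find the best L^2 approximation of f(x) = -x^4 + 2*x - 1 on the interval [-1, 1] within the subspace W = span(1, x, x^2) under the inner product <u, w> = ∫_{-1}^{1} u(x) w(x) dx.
g(x) = -6*x^2/7 + 2*x - 32/35

The best approximation g ∈ W is the orthogonal projection of f onto W. Writing g = a_0 + a_1 x + a_2 x^2, the coefficients solve the normal equations G · a = b where
  G_{ij} = <φ_i, φ_j> and b_i = <f, φ_i>, with φ_0 = 1, φ_1 = x, φ_2 = x^2.
G =
  [2, 0, 2/3]
  [0, 2/3, 0]
  [2/3, 0, 2/5],
b = (-12/5, 4/3, -20/21).
Solving gives a_0 = -32/35, a_1 = 2, a_2 = -6/7, so
  g(x) = -6*x^2/7 + 2*x - 32/35.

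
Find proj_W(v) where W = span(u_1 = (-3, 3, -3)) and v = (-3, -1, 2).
proj_W(v) = (0, 0, 0)

Set up U = [u_1 | ... | u_1] ∈ R^(3×1). The projector onto W = col(U) is P = U (U^T U)^(-1) U^T.
Compute U^T U =
  [27],
and U^T v = (0).
Solve U^T U · c = U^T v for the coefficients: c = (0). The projection is proj_W(v) = U c.
Check: (v - proj_W(v)) · u_1 = 0  (should be 0).
Result: proj_W(v) = (0, 0, 0).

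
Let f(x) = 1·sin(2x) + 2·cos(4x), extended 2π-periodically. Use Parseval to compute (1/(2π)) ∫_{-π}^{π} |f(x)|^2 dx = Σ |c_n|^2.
Σ |c_n|^2 = 5/2

Expand |f|^2 and use orthogonality of {sin(nx), cos(mx)} on [-π, π]:
  ∫_{-π}^{π} sin(nx)^2 dx = π, ∫ cos(mx)^2 dx = π, and cross terms integrate to 0.
So ∫_{-π}^{π} f(x)^2 dx = 1^2 · π + 2^2 · π = (1 + 4)π.
Divide by 2π: (1 + 4)/2 = 5/2.
By Parseval, this equals Σ |c_n|^2.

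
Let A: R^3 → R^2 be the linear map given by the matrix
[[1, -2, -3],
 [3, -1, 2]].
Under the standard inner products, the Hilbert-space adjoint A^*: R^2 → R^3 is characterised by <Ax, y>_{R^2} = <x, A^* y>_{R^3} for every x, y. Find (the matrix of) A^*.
A^* = A^T =
[[1, 3],
 [-2, -1],
 [-3, 2]]

For real matrices with standard dot products, the defining identity <Ax, y> = <x, A^* y> gives (Ax)^T y = x^T (A^*) y, i.e. x^T A^T y = x^T (A^*) y. Since this holds for all x, y, we must have A^* = A^T. Therefore
A^* =
[[1, 3],
 [-2, -1],
 [-3, 2]].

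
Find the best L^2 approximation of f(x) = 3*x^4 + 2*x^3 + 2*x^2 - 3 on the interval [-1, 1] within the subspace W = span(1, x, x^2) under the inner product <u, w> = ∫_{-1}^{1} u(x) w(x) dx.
g(x) = 32*x^2/7 + 6*x/5 - 114/35

The best approximation g ∈ W is the orthogonal projection of f onto W. Writing g = a_0 + a_1 x + a_2 x^2, the coefficients solve the normal equations G · a = b where
  G_{ij} = <φ_i, φ_j> and b_i = <f, φ_i>, with φ_0 = 1, φ_1 = x, φ_2 = x^2.
G =
  [2, 0, 2/3]
  [0, 2/3, 0]
  [2/3, 0, 2/5],
b = (-52/15, 4/5, -12/35).
Solving gives a_0 = -114/35, a_1 = 6/5, a_2 = 32/7, so
  g(x) = 32*x^2/7 + 6*x/5 - 114/35.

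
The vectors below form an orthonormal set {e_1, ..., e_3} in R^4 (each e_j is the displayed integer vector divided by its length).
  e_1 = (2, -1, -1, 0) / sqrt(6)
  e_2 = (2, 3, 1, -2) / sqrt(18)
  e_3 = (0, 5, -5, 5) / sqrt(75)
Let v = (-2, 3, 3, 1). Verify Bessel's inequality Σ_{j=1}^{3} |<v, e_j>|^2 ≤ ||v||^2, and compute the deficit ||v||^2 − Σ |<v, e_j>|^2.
Σ |<v, e_j>|^2 = 19; ||v||^2 = 23; deficit = 4

Write each e_j = u_j / sqrt(<u_j, u_j>) where u_j is the displayed integer vector. Then <v, e_j> = <v, u_j> / sqrt(<u_j, u_j>), so |<v, e_j>|^2 = <v, u_j>^2 / <u_j, u_j>.
Coefficients: <v, e_1> = -10/sqrt(6), <v, e_2> = 6/sqrt(18), <v, e_3> = 5/sqrt(75).
Square and sum: Σ |<v, e_j>|^2 = 19.
Compute ||v||^2 = v·v = 23.
Deficit = 23 − 19 = 4 ≥ 0, confirming Bessel's inequality. (The deficit equals ||v − Σ <v,e_j> e_j||^2, the squared distance from v to span{e_j}.)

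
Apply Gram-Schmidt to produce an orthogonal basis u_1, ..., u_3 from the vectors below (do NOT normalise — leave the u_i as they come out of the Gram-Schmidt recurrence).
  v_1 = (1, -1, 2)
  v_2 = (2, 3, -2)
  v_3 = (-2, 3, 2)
Orthogonal basis:
  u_1 = (1, -1, 2)
  u_2 = (17/6, 13/6, -1/3)
  u_3 = (-144/77, 216/77, 180/77)

Apply the Gram-Schmidt recurrence
  u_1 = v_1
  u_i = v_i − Σ_{j<i} ((v_i · u_j) / (u_j · u_j)) · u_j.

Step by step this gives:
  u_1 = (1, -1, 2)
  u_2 = (17/6, 13/6, -1/3)
  u_3 = (-144/77, 216/77, 180/77)

Orthogonality check:
  u_2 · u_1 = 0 (should be 0)
  u_3 · u_1 = 0 (should be 0)
  u_3 · u_2 = 0 (should be 0)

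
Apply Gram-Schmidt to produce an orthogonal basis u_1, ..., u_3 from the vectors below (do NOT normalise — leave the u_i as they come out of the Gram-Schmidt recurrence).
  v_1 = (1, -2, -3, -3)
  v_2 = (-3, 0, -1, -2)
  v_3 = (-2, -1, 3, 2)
Orthogonal basis:
  u_1 = (1, -2, -3, -3)
  u_2 = (-75/23, 12/23, -5/23, -28/23)
  u_3 = (-167/286, -347/143, 313/286, 47/143)

Apply the Gram-Schmidt recurrence
  u_1 = v_1
  u_i = v_i − Σ_{j<i} ((v_i · u_j) / (u_j · u_j)) · u_j.

Step by step this gives:
  u_1 = (1, -2, -3, -3)
  u_2 = (-75/23, 12/23, -5/23, -28/23)
  u_3 = (-167/286, -347/143, 313/286, 47/143)

Orthogonality check:
  u_2 · u_1 = 0 (should be 0)
  u_3 · u_1 = 0 (should be 0)
  u_3 · u_2 = 0 (should be 0)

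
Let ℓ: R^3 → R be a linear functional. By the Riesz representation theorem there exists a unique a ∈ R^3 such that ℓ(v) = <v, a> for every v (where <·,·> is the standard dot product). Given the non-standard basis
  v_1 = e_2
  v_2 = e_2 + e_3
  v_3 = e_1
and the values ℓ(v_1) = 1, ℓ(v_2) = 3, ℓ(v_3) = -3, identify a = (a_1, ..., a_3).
a = (-3, 1, 2)

Write a = (a_1, ..., a_3) in the standard basis. For each basis vector v_i, ℓ(v_i) = <v_i, a> is a linear equation in the a_j's. Collect the n equations into a matrix system V a = ℓ, where row i of V is v_i (expressed in the standard basis). Since V is invertible (lower-triangular with 1s on the diagonal, up to permutation), solve by back-substitution:
  V =
[[0, 1, 0],
 [0, 1, 1],
 [1, 0, 0]]
  V a = (1, 3, -3)
Solving gives a = (-3, 1, 2).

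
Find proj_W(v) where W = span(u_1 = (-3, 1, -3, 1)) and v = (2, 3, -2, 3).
proj_W(v) = (-9/10, 3/10, -9/10, 3/10)

Set up U = [u_1 | ... | u_1] ∈ R^(4×1). The projector onto W = col(U) is P = U (U^T U)^(-1) U^T.
Compute U^T U =
  [20],
and U^T v = (6).
Solve U^T U · c = U^T v for the coefficients: c = (3/10). The projection is proj_W(v) = U c.
Check: (v - proj_W(v)) · u_1 = 0  (should be 0).
Result: proj_W(v) = (-9/10, 3/10, -9/10, 3/10).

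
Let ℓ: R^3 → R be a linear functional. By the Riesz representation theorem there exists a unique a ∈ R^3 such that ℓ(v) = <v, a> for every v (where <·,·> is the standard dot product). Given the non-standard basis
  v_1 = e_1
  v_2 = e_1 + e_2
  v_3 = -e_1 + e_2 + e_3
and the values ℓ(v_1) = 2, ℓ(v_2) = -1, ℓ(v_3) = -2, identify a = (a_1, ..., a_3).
a = (2, -3, 3)

Write a = (a_1, ..., a_3) in the standard basis. For each basis vector v_i, ℓ(v_i) = <v_i, a> is a linear equation in the a_j's. Collect the n equations into a matrix system V a = ℓ, where row i of V is v_i (expressed in the standard basis). Since V is invertible (lower-triangular with 1s on the diagonal, up to permutation), solve by back-substitution:
  V =
[[1, 0, 0],
 [1, 1, 0],
 [-1, 1, 1]]
  V a = (2, -1, -2)
Solving gives a = (2, -3, 3).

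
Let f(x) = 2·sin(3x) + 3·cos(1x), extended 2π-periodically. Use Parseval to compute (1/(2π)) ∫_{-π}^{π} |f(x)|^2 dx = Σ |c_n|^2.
Σ |c_n|^2 = 13/2

Expand |f|^2 and use orthogonality of {sin(nx), cos(mx)} on [-π, π]:
  ∫_{-π}^{π} sin(nx)^2 dx = π, ∫ cos(mx)^2 dx = π, and cross terms integrate to 0.
So ∫_{-π}^{π} f(x)^2 dx = 2^2 · π + 3^2 · π = (4 + 9)π.
Divide by 2π: (4 + 9)/2 = 13/2.
By Parseval, this equals Σ |c_n|^2.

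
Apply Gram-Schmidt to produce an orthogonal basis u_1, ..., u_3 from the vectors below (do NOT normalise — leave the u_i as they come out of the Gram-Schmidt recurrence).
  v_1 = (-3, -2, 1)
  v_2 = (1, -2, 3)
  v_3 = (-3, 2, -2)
Orthogonal basis:
  u_1 = (-3, -2, 1)
  u_2 = (13/7, -10/7, 19/7)
  u_3 = (-16/45, 8/9, 32/45)

Apply the Gram-Schmidt recurrence
  u_1 = v_1
  u_i = v_i − Σ_{j<i} ((v_i · u_j) / (u_j · u_j)) · u_j.

Step by step this gives:
  u_1 = (-3, -2, 1)
  u_2 = (13/7, -10/7, 19/7)
  u_3 = (-16/45, 8/9, 32/45)

Orthogonality check:
  u_2 · u_1 = 0 (should be 0)
  u_3 · u_1 = 0 (should be 0)
  u_3 · u_2 = 0 (should be 0)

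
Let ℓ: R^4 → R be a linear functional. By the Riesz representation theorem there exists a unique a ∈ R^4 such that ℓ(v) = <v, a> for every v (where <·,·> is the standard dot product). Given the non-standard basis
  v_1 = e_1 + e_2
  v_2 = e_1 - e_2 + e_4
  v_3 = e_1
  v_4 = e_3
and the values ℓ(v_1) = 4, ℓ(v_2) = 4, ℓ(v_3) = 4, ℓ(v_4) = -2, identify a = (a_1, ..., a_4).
a = (4, 0, -2, 0)

Write a = (a_1, ..., a_4) in the standard basis. For each basis vector v_i, ℓ(v_i) = <v_i, a> is a linear equation in the a_j's. Collect the n equations into a matrix system V a = ℓ, where row i of V is v_i (expressed in the standard basis). Since V is invertible (lower-triangular with 1s on the diagonal, up to permutation), solve by back-substitution:
  V =
[[1, 1, 0, 0],
 [1, -1, 0, 1],
 [1, 0, 0, 0],
 [0, 0, 1, 0]]
  V a = (4, 4, 4, -2)
Solving gives a = (4, 0, -2, 0).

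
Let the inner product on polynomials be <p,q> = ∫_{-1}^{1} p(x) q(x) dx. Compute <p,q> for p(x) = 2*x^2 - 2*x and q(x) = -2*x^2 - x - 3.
<p,q> = -64/15

Expand the product: p(x)·q(x) = -4*x^4 + 2*x^3 - 4*x^2 + 6*x.
∫_{-1}^{1} of each monomial x^k gives [2/(k+1) if k even, 0 if k odd]. Integrating term-by-term (or equivalently evaluating the antiderivative F(x) = -4*x^5/5 + x^4/2 - 4*x^3/3 + 3*x^2 at the endpoints):
  F(1) − F(−1) = 41/30 − (169/30) = -64/15.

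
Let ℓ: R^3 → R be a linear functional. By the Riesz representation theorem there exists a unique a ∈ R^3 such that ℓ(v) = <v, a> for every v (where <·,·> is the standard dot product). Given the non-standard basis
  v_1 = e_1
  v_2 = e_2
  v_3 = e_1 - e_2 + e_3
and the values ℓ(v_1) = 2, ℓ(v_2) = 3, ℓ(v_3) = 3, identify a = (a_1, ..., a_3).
a = (2, 3, 4)

Write a = (a_1, ..., a_3) in the standard basis. For each basis vector v_i, ℓ(v_i) = <v_i, a> is a linear equation in the a_j's. Collect the n equations into a matrix system V a = ℓ, where row i of V is v_i (expressed in the standard basis). Since V is invertible (lower-triangular with 1s on the diagonal, up to permutation), solve by back-substitution:
  V =
[[1, 0, 0],
 [0, 1, 0],
 [1, -1, 1]]
  V a = (2, 3, 3)
Solving gives a = (2, 3, 4).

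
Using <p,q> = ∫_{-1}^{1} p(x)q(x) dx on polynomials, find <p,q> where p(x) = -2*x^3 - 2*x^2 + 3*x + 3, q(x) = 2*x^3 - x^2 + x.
<p,q> = 44/35

Expand the product: p(x)·q(x) = -4*x^6 - 2*x^5 + 6*x^4 + x^3 + 3*x.
∫_{-1}^{1} of each monomial x^k gives [2/(k+1) if k even, 0 if k odd]. Integrating term-by-term (or equivalently evaluating the antiderivative F(x) = -4*x^7/7 - x^6/3 + 6*x^5/5 + x^4/4 + 3*x^2/2 at the endpoints):
  F(1) − F(−1) = 859/420 − (331/420) = 44/35.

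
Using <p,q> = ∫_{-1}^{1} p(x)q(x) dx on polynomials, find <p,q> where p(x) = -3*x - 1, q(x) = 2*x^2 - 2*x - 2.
<p,q> = 20/3

Expand the product: p(x)·q(x) = -6*x^3 + 4*x^2 + 8*x + 2.
∫_{-1}^{1} of each monomial x^k gives [2/(k+1) if k even, 0 if k odd]. Integrating term-by-term (or equivalently evaluating the antiderivative F(x) = -3*x^4/2 + 4*x^3/3 + 4*x^2 + 2*x at the endpoints):
  F(1) − F(−1) = 35/6 − (-5/6) = 20/3.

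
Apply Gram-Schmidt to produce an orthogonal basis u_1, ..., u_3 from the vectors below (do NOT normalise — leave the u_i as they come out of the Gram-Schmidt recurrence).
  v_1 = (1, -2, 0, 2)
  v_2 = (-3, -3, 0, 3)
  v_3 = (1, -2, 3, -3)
Orthogonal basis:
  u_1 = (1, -2, 0, 2)
  u_2 = (-4, -1, 0, 1)
  u_3 = (0, -5/2, 3, -5/2)

Apply the Gram-Schmidt recurrence
  u_1 = v_1
  u_i = v_i − Σ_{j<i} ((v_i · u_j) / (u_j · u_j)) · u_j.

Step by step this gives:
  u_1 = (1, -2, 0, 2)
  u_2 = (-4, -1, 0, 1)
  u_3 = (0, -5/2, 3, -5/2)

Orthogonality check:
  u_2 · u_1 = 0 (should be 0)
  u_3 · u_1 = 0 (should be 0)
  u_3 · u_2 = 0 (should be 0)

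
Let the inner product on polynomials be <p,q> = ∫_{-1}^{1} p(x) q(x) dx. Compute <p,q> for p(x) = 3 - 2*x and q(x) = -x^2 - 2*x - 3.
<p,q> = -52/3

Expand the product: p(x)·q(x) = 2*x^3 + x^2 - 9.
∫_{-1}^{1} of each monomial x^k gives [2/(k+1) if k even, 0 if k odd]. Integrating term-by-term (or equivalently evaluating the antiderivative F(x) = x^4/2 + x^3/3 - 9*x at the endpoints):
  F(1) − F(−1) = -49/6 − (55/6) = -52/3.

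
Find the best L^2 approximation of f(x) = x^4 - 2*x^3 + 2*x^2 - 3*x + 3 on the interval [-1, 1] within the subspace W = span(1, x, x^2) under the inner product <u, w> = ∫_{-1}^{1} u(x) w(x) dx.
g(x) = 20*x^2/7 - 21*x/5 + 102/35

The best approximation g ∈ W is the orthogonal projection of f onto W. Writing g = a_0 + a_1 x + a_2 x^2, the coefficients solve the normal equations G · a = b where
  G_{ij} = <φ_i, φ_j> and b_i = <f, φ_i>, with φ_0 = 1, φ_1 = x, φ_2 = x^2.
G =
  [2, 0, 2/3]
  [0, 2/3, 0]
  [2/3, 0, 2/5],
b = (116/15, -14/5, 108/35).
Solving gives a_0 = 102/35, a_1 = -21/5, a_2 = 20/7, so
  g(x) = 20*x^2/7 - 21*x/5 + 102/35.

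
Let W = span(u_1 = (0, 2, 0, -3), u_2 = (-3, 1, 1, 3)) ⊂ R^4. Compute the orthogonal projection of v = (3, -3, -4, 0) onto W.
proj_W(v) = (750/211, -714/211, -250/211, -54/211)

Set up U = [u_1 | ... | u_2] ∈ R^(4×2). The projector onto W = col(U) is P = U (U^T U)^(-1) U^T.
Compute U^T U =
  [13, -7]
  [-7, 20],
and U^T v = (-6, -16).
Solve U^T U · c = U^T v for the coefficients: c = (-232/211, -250/211). The projection is proj_W(v) = U c.
Check: (v - proj_W(v)) · u_1 = 0  (should be 0).
Check: (v - proj_W(v)) · u_2 = 0  (should be 0).
Result: proj_W(v) = (750/211, -714/211, -250/211, -54/211).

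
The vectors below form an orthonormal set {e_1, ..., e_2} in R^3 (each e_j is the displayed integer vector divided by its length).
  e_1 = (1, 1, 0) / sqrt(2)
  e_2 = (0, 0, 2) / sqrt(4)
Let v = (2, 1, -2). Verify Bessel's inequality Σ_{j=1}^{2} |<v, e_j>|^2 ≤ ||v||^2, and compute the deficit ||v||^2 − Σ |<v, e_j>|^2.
Σ |<v, e_j>|^2 = 17/2; ||v||^2 = 9; deficit = 1/2

Write each e_j = u_j / sqrt(<u_j, u_j>) where u_j is the displayed integer vector. Then <v, e_j> = <v, u_j> / sqrt(<u_j, u_j>), so |<v, e_j>|^2 = <v, u_j>^2 / <u_j, u_j>.
Coefficients: <v, e_1> = 3/sqrt(2), <v, e_2> = -4/sqrt(4).
Square and sum: Σ |<v, e_j>|^2 = 17/2.
Compute ||v||^2 = v·v = 9.
Deficit = 9 − 17/2 = 1/2 ≥ 0, confirming Bessel's inequality. (The deficit equals ||v − Σ <v,e_j> e_j||^2, the squared distance from v to span{e_j}.)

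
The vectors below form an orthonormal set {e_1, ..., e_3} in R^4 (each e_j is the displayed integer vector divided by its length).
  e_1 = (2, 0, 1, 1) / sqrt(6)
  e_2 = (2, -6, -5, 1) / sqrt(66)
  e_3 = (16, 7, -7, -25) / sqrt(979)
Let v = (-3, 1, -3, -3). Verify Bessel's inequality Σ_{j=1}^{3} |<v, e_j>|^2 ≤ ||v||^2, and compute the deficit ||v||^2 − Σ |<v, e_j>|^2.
Σ |<v, e_j>|^2 = 2411/89; ||v||^2 = 28; deficit = 81/89

Write each e_j = u_j / sqrt(<u_j, u_j>) where u_j is the displayed integer vector. Then <v, e_j> = <v, u_j> / sqrt(<u_j, u_j>), so |<v, e_j>|^2 = <v, u_j>^2 / <u_j, u_j>.
Coefficients: <v, e_1> = -12/sqrt(6), <v, e_2> = 0/sqrt(66), <v, e_3> = 55/sqrt(979).
Square and sum: Σ |<v, e_j>|^2 = 2411/89.
Compute ||v||^2 = v·v = 28.
Deficit = 28 − 2411/89 = 81/89 ≥ 0, confirming Bessel's inequality. (The deficit equals ||v − Σ <v,e_j> e_j||^2, the squared distance from v to span{e_j}.)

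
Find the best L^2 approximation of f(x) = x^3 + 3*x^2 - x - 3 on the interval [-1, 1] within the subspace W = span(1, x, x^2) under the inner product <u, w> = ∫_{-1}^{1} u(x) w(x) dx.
g(x) = 3*x^2 - 2*x/5 - 3

The best approximation g ∈ W is the orthogonal projection of f onto W. Writing g = a_0 + a_1 x + a_2 x^2, the coefficients solve the normal equations G · a = b where
  G_{ij} = <φ_i, φ_j> and b_i = <f, φ_i>, with φ_0 = 1, φ_1 = x, φ_2 = x^2.
G =
  [2, 0, 2/3]
  [0, 2/3, 0]
  [2/3, 0, 2/5],
b = (-4, -4/15, -4/5).
Solving gives a_0 = -3, a_1 = -2/5, a_2 = 3, so
  g(x) = 3*x^2 - 2*x/5 - 3.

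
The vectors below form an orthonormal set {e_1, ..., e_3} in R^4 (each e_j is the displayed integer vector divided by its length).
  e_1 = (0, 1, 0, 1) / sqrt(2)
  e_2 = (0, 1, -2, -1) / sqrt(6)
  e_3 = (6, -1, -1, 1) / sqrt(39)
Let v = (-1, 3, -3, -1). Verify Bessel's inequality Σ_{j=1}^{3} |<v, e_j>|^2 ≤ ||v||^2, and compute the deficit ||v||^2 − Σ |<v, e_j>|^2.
Σ |<v, e_j>|^2 = 259/13; ||v||^2 = 20; deficit = 1/13

Write each e_j = u_j / sqrt(<u_j, u_j>) where u_j is the displayed integer vector. Then <v, e_j> = <v, u_j> / sqrt(<u_j, u_j>), so |<v, e_j>|^2 = <v, u_j>^2 / <u_j, u_j>.
Coefficients: <v, e_1> = 2/sqrt(2), <v, e_2> = 10/sqrt(6), <v, e_3> = -7/sqrt(39).
Square and sum: Σ |<v, e_j>|^2 = 259/13.
Compute ||v||^2 = v·v = 20.
Deficit = 20 − 259/13 = 1/13 ≥ 0, confirming Bessel's inequality. (The deficit equals ||v − Σ <v,e_j> e_j||^2, the squared distance from v to span{e_j}.)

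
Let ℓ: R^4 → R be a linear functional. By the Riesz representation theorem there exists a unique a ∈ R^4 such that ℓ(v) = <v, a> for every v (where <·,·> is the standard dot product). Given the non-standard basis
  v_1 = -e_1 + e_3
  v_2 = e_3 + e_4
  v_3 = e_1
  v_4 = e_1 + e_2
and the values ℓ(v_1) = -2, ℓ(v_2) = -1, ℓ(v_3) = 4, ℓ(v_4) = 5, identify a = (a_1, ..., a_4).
a = (4, 1, 2, -3)

Write a = (a_1, ..., a_4) in the standard basis. For each basis vector v_i, ℓ(v_i) = <v_i, a> is a linear equation in the a_j's. Collect the n equations into a matrix system V a = ℓ, where row i of V is v_i (expressed in the standard basis). Since V is invertible (lower-triangular with 1s on the diagonal, up to permutation), solve by back-substitution:
  V =
[[-1, 0, 1, 0],
 [0, 0, 1, 1],
 [1, 0, 0, 0],
 [1, 1, 0, 0]]
  V a = (-2, -1, 4, 5)
Solving gives a = (4, 1, 2, -3).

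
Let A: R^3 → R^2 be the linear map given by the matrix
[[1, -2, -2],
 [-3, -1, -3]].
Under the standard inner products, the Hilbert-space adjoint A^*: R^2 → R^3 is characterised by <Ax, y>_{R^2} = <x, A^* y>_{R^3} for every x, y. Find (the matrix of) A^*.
A^* = A^T =
[[1, -3],
 [-2, -1],
 [-2, -3]]

For real matrices with standard dot products, the defining identity <Ax, y> = <x, A^* y> gives (Ax)^T y = x^T (A^*) y, i.e. x^T A^T y = x^T (A^*) y. Since this holds for all x, y, we must have A^* = A^T. Therefore
A^* =
[[1, -3],
 [-2, -1],
 [-2, -3]].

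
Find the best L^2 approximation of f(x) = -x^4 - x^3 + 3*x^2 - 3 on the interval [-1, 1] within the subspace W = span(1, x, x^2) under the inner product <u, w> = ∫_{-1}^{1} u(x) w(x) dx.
g(x) = 15*x^2/7 - 3*x/5 - 102/35

The best approximation g ∈ W is the orthogonal projection of f onto W. Writing g = a_0 + a_1 x + a_2 x^2, the coefficients solve the normal equations G · a = b where
  G_{ij} = <φ_i, φ_j> and b_i = <f, φ_i>, with φ_0 = 1, φ_1 = x, φ_2 = x^2.
G =
  [2, 0, 2/3]
  [0, 2/3, 0]
  [2/3, 0, 2/5],
b = (-22/5, -2/5, -38/35).
Solving gives a_0 = -102/35, a_1 = -3/5, a_2 = 15/7, so
  g(x) = 15*x^2/7 - 3*x/5 - 102/35.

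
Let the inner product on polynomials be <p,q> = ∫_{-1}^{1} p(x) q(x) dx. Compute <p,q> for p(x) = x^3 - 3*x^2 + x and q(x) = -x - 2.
<p,q> = 44/15

Expand the product: p(x)·q(x) = -x^4 + x^3 + 5*x^2 - 2*x.
∫_{-1}^{1} of each monomial x^k gives [2/(k+1) if k even, 0 if k odd]. Integrating term-by-term (or equivalently evaluating the antiderivative F(x) = -x^5/5 + x^4/4 + 5*x^3/3 - x^2 at the endpoints):
  F(1) − F(−1) = 43/60 − (-133/60) = 44/15.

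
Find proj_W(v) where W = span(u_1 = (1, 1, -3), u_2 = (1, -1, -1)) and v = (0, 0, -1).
proj_W(v) = (1/3, 1/6, -5/6)

Set up U = [u_1 | ... | u_2] ∈ R^(3×2). The projector onto W = col(U) is P = U (U^T U)^(-1) U^T.
Compute U^T U =
  [11, 3]
  [3, 3],
and U^T v = (3, 1).
Solve U^T U · c = U^T v for the coefficients: c = (1/4, 1/12). The projection is proj_W(v) = U c.
Check: (v - proj_W(v)) · u_1 = 0  (should be 0).
Check: (v - proj_W(v)) · u_2 = 0  (should be 0).
Result: proj_W(v) = (1/3, 1/6, -5/6).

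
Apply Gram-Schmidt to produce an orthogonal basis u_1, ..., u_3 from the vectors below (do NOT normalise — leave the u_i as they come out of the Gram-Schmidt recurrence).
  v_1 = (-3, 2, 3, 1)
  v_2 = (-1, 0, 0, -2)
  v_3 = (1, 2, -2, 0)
Orthogonal basis:
  u_1 = (-3, 2, 3, 1)
  u_2 = (-20/23, -2/23, -3/23, -47/23)
  u_3 = (4/19, 46/19, -26/19, -2/19)

Apply the Gram-Schmidt recurrence
  u_1 = v_1
  u_i = v_i − Σ_{j<i} ((v_i · u_j) / (u_j · u_j)) · u_j.

Step by step this gives:
  u_1 = (-3, 2, 3, 1)
  u_2 = (-20/23, -2/23, -3/23, -47/23)
  u_3 = (4/19, 46/19, -26/19, -2/19)

Orthogonality check:
  u_2 · u_1 = 0 (should be 0)
  u_3 · u_1 = 0 (should be 0)
  u_3 · u_2 = 0 (should be 0)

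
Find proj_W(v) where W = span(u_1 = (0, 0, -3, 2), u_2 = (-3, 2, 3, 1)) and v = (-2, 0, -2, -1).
proj_W(v) = (-9/50, 3/25, -21/25, 37/50)

Set up U = [u_1 | ... | u_2] ∈ R^(4×2). The projector onto W = col(U) is P = U (U^T U)^(-1) U^T.
Compute U^T U =
  [13, -7]
  [-7, 23],
and U^T v = (4, -1).
Solve U^T U · c = U^T v for the coefficients: c = (17/50, 3/50). The projection is proj_W(v) = U c.
Check: (v - proj_W(v)) · u_1 = 0  (should be 0).
Check: (v - proj_W(v)) · u_2 = 0  (should be 0).
Result: proj_W(v) = (-9/50, 3/25, -21/25, 37/50).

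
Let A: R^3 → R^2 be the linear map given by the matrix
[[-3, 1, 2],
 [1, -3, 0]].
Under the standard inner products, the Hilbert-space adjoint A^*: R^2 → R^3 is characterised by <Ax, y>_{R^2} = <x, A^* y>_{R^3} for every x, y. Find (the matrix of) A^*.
A^* = A^T =
[[-3, 1],
 [1, -3],
 [2, 0]]

For real matrices with standard dot products, the defining identity <Ax, y> = <x, A^* y> gives (Ax)^T y = x^T (A^*) y, i.e. x^T A^T y = x^T (A^*) y. Since this holds for all x, y, we must have A^* = A^T. Therefore
A^* =
[[-3, 1],
 [1, -3],
 [2, 0]].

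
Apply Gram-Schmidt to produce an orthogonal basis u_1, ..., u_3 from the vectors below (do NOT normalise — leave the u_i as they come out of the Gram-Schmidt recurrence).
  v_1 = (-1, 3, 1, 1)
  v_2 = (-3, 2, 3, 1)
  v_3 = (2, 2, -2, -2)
Orthogonal basis:
  u_1 = (-1, 3, 1, 1)
  u_2 = (-23/12, -5/4, 23/12, -1/12)
  u_3 = (-16/107, 64/107, 16/107, -224/107)

Apply the Gram-Schmidt recurrence
  u_1 = v_1
  u_i = v_i − Σ_{j<i} ((v_i · u_j) / (u_j · u_j)) · u_j.

Step by step this gives:
  u_1 = (-1, 3, 1, 1)
  u_2 = (-23/12, -5/4, 23/12, -1/12)
  u_3 = (-16/107, 64/107, 16/107, -224/107)

Orthogonality check:
  u_2 · u_1 = 0 (should be 0)
  u_3 · u_1 = 0 (should be 0)
  u_3 · u_2 = 0 (should be 0)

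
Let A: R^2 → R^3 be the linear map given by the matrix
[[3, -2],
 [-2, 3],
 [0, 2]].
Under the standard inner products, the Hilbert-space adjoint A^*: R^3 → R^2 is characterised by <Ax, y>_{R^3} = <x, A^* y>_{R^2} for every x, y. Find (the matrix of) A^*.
A^* = A^T =
[[3, -2, 0],
 [-2, 3, 2]]

For real matrices with standard dot products, the defining identity <Ax, y> = <x, A^* y> gives (Ax)^T y = x^T (A^*) y, i.e. x^T A^T y = x^T (A^*) y. Since this holds for all x, y, we must have A^* = A^T. Therefore
A^* =
[[3, -2, 0],
 [-2, 3, 2]].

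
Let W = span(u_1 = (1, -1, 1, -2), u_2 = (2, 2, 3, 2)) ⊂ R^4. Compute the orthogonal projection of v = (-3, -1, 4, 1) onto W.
proj_W(v) = (45/73, 39/73, 66/73, 36/73)

Set up U = [u_1 | ... | u_2] ∈ R^(4×2). The projector onto W = col(U) is P = U (U^T U)^(-1) U^T.
Compute U^T U =
  [7, -1]
  [-1, 21],
and U^T v = (0, 6).
Solve U^T U · c = U^T v for the coefficients: c = (3/73, 21/73). The projection is proj_W(v) = U c.
Check: (v - proj_W(v)) · u_1 = 0  (should be 0).
Check: (v - proj_W(v)) · u_2 = 0  (should be 0).
Result: proj_W(v) = (45/73, 39/73, 66/73, 36/73).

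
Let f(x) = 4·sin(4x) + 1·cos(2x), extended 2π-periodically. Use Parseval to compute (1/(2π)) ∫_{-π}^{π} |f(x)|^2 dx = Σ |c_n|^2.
Σ |c_n|^2 = 17/2

Expand |f|^2 and use orthogonality of {sin(nx), cos(mx)} on [-π, π]:
  ∫_{-π}^{π} sin(nx)^2 dx = π, ∫ cos(mx)^2 dx = π, and cross terms integrate to 0.
So ∫_{-π}^{π} f(x)^2 dx = 4^2 · π + 1^2 · π = (16 + 1)π.
Divide by 2π: (16 + 1)/2 = 17/2.
By Parseval, this equals Σ |c_n|^2.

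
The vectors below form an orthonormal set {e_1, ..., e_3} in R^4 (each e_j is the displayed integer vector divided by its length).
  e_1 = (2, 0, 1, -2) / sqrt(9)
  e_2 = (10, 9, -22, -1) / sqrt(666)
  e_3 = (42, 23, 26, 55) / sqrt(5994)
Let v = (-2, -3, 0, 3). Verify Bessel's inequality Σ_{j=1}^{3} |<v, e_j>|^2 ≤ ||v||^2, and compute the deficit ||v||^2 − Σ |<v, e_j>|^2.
Σ |<v, e_j>|^2 = 134/9; ||v||^2 = 22; deficit = 64/9

Write each e_j = u_j / sqrt(<u_j, u_j>) where u_j is the displayed integer vector. Then <v, e_j> = <v, u_j> / sqrt(<u_j, u_j>), so |<v, e_j>|^2 = <v, u_j>^2 / <u_j, u_j>.
Coefficients: <v, e_1> = -10/sqrt(9), <v, e_2> = -50/sqrt(666), <v, e_3> = 12/sqrt(5994).
Square and sum: Σ |<v, e_j>|^2 = 134/9.
Compute ||v||^2 = v·v = 22.
Deficit = 22 − 134/9 = 64/9 ≥ 0, confirming Bessel's inequality. (The deficit equals ||v − Σ <v,e_j> e_j||^2, the squared distance from v to span{e_j}.)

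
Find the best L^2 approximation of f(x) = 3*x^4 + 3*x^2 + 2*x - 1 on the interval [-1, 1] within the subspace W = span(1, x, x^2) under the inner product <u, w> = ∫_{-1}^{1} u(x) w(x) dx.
g(x) = 39*x^2/7 + 2*x - 44/35

The best approximation g ∈ W is the orthogonal projection of f onto W. Writing g = a_0 + a_1 x + a_2 x^2, the coefficients solve the normal equations G · a = b where
  G_{ij} = <φ_i, φ_j> and b_i = <f, φ_i>, with φ_0 = 1, φ_1 = x, φ_2 = x^2.
G =
  [2, 0, 2/3]
  [0, 2/3, 0]
  [2/3, 0, 2/5],
b = (6/5, 4/3, 146/105).
Solving gives a_0 = -44/35, a_1 = 2, a_2 = 39/7, so
  g(x) = 39*x^2/7 + 2*x - 44/35.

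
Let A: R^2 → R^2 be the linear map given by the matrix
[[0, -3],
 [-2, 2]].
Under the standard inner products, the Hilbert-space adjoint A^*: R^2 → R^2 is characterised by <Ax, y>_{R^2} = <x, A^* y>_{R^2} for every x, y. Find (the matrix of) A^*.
A^* = A^T =
[[0, -2],
 [-3, 2]]

For real matrices with standard dot products, the defining identity <Ax, y> = <x, A^* y> gives (Ax)^T y = x^T (A^*) y, i.e. x^T A^T y = x^T (A^*) y. Since this holds for all x, y, we must have A^* = A^T. Therefore
A^* =
[[0, -2],
 [-3, 2]].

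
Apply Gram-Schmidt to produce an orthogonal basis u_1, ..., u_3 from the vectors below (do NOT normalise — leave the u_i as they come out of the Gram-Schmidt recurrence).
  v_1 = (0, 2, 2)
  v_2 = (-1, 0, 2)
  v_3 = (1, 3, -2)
Orthogonal basis:
  u_1 = (0, 2, 2)
  u_2 = (-1, -1, 1)
  u_3 = (-1, 1/2, -1/2)

Apply the Gram-Schmidt recurrence
  u_1 = v_1
  u_i = v_i − Σ_{j<i} ((v_i · u_j) / (u_j · u_j)) · u_j.

Step by step this gives:
  u_1 = (0, 2, 2)
  u_2 = (-1, -1, 1)
  u_3 = (-1, 1/2, -1/2)

Orthogonality check:
  u_2 · u_1 = 0 (should be 0)
  u_3 · u_1 = 0 (should be 0)
  u_3 · u_2 = 0 (should be 0)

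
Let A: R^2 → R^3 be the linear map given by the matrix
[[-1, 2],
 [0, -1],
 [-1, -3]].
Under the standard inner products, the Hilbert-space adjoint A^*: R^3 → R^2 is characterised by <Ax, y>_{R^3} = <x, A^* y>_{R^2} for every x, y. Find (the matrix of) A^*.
A^* = A^T =
[[-1, 0, -1],
 [2, -1, -3]]

For real matrices with standard dot products, the defining identity <Ax, y> = <x, A^* y> gives (Ax)^T y = x^T (A^*) y, i.e. x^T A^T y = x^T (A^*) y. Since this holds for all x, y, we must have A^* = A^T. Therefore
A^* =
[[-1, 0, -1],
 [2, -1, -3]].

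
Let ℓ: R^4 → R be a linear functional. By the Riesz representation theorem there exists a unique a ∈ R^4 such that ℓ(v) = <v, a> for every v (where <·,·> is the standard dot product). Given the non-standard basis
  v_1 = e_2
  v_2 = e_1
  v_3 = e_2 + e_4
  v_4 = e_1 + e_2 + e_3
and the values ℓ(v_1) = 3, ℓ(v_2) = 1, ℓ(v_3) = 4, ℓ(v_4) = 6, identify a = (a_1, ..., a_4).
a = (1, 3, 2, 1)

Write a = (a_1, ..., a_4) in the standard basis. For each basis vector v_i, ℓ(v_i) = <v_i, a> is a linear equation in the a_j's. Collect the n equations into a matrix system V a = ℓ, where row i of V is v_i (expressed in the standard basis). Since V is invertible (lower-triangular with 1s on the diagonal, up to permutation), solve by back-substitution:
  V =
[[0, 1, 0, 0],
 [1, 0, 0, 0],
 [0, 1, 0, 1],
 [1, 1, 1, 0]]
  V a = (3, 1, 4, 6)
Solving gives a = (1, 3, 2, 1).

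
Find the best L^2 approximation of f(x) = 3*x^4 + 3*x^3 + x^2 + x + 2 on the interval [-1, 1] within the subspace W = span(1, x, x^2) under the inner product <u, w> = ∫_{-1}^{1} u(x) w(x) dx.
g(x) = 25*x^2/7 + 14*x/5 + 61/35

The best approximation g ∈ W is the orthogonal projection of f onto W. Writing g = a_0 + a_1 x + a_2 x^2, the coefficients solve the normal equations G · a = b where
  G_{ij} = <φ_i, φ_j> and b_i = <f, φ_i>, with φ_0 = 1, φ_1 = x, φ_2 = x^2.
G =
  [2, 0, 2/3]
  [0, 2/3, 0]
  [2/3, 0, 2/5],
b = (88/15, 28/15, 272/105).
Solving gives a_0 = 61/35, a_1 = 14/5, a_2 = 25/7, so
  g(x) = 25*x^2/7 + 14*x/5 + 61/35.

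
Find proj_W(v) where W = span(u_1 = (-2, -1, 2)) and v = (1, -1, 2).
proj_W(v) = (-2/3, -1/3, 2/3)

Set up U = [u_1 | ... | u_1] ∈ R^(3×1). The projector onto W = col(U) is P = U (U^T U)^(-1) U^T.
Compute U^T U =
  [9],
and U^T v = (3).
Solve U^T U · c = U^T v for the coefficients: c = (1/3). The projection is proj_W(v) = U c.
Check: (v - proj_W(v)) · u_1 = 0  (should be 0).
Result: proj_W(v) = (-2/3, -1/3, 2/3).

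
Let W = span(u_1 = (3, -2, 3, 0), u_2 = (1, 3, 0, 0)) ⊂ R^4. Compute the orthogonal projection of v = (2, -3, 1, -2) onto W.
proj_W(v) = (278/211, -585/211, 387/211, 0)

Set up U = [u_1 | ... | u_2] ∈ R^(4×2). The projector onto W = col(U) is P = U (U^T U)^(-1) U^T.
Compute U^T U =
  [22, -3]
  [-3, 10],
and U^T v = (15, -7).
Solve U^T U · c = U^T v for the coefficients: c = (129/211, -109/211). The projection is proj_W(v) = U c.
Check: (v - proj_W(v)) · u_1 = 0  (should be 0).
Check: (v - proj_W(v)) · u_2 = 0  (should be 0).
Result: proj_W(v) = (278/211, -585/211, 387/211, 0).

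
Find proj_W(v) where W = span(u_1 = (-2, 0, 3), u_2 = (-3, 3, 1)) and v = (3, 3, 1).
proj_W(v) = (6/83, 60/83, -79/83)

Set up U = [u_1 | ... | u_2] ∈ R^(3×2). The projector onto W = col(U) is P = U (U^T U)^(-1) U^T.
Compute U^T U =
  [13, 9]
  [9, 19],
and U^T v = (-3, 1).
Solve U^T U · c = U^T v for the coefficients: c = (-33/83, 20/83). The projection is proj_W(v) = U c.
Check: (v - proj_W(v)) · u_1 = 0  (should be 0).
Check: (v - proj_W(v)) · u_2 = 0  (should be 0).
Result: proj_W(v) = (6/83, 60/83, -79/83).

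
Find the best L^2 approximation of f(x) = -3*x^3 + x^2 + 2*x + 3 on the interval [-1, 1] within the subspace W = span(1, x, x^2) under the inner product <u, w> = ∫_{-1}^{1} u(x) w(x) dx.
g(x) = x^2 + x/5 + 3

The best approximation g ∈ W is the orthogonal projection of f onto W. Writing g = a_0 + a_1 x + a_2 x^2, the coefficients solve the normal equations G · a = b where
  G_{ij} = <φ_i, φ_j> and b_i = <f, φ_i>, with φ_0 = 1, φ_1 = x, φ_2 = x^2.
G =
  [2, 0, 2/3]
  [0, 2/3, 0]
  [2/3, 0, 2/5],
b = (20/3, 2/15, 12/5).
Solving gives a_0 = 3, a_1 = 1/5, a_2 = 1, so
  g(x) = x^2 + x/5 + 3.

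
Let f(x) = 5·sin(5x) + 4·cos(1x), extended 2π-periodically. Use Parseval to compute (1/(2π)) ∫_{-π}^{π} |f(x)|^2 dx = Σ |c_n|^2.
Σ |c_n|^2 = 41/2

Expand |f|^2 and use orthogonality of {sin(nx), cos(mx)} on [-π, π]:
  ∫_{-π}^{π} sin(nx)^2 dx = π, ∫ cos(mx)^2 dx = π, and cross terms integrate to 0.
So ∫_{-π}^{π} f(x)^2 dx = 5^2 · π + 4^2 · π = (25 + 16)π.
Divide by 2π: (25 + 16)/2 = 41/2.
By Parseval, this equals Σ |c_n|^2.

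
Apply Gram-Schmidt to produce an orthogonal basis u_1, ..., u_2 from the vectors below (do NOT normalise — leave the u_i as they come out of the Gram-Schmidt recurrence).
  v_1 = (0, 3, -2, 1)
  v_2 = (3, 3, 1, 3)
Orthogonal basis:
  u_1 = (0, 3, -2, 1)
  u_2 = (3, 6/7, 17/7, 16/7)

Apply the Gram-Schmidt recurrence
  u_1 = v_1
  u_i = v_i − Σ_{j<i} ((v_i · u_j) / (u_j · u_j)) · u_j.

Step by step this gives:
  u_1 = (0, 3, -2, 1)
  u_2 = (3, 6/7, 17/7, 16/7)

Orthogonality check:
  u_2 · u_1 = 0 (should be 0)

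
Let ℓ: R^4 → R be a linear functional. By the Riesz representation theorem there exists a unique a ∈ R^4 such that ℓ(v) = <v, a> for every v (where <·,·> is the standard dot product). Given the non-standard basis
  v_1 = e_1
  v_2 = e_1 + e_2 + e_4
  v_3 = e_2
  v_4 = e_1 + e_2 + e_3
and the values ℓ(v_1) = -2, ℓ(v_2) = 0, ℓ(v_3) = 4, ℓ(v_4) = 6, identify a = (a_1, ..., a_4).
a = (-2, 4, 4, -2)

Write a = (a_1, ..., a_4) in the standard basis. For each basis vector v_i, ℓ(v_i) = <v_i, a> is a linear equation in the a_j's. Collect the n equations into a matrix system V a = ℓ, where row i of V is v_i (expressed in the standard basis). Since V is invertible (lower-triangular with 1s on the diagonal, up to permutation), solve by back-substitution:
  V =
[[1, 0, 0, 0],
 [1, 1, 0, 1],
 [0, 1, 0, 0],
 [1, 1, 1, 0]]
  V a = (-2, 0, 4, 6)
Solving gives a = (-2, 4, 4, -2).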